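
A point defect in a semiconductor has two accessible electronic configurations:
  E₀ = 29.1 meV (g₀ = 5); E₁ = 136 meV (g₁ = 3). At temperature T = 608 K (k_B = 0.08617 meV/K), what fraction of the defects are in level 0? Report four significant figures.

k_BT = 0.08617 × 608 K = 52.3914 meV.
Eᵢ/kT = 0.555435, 2.59585.
Z = Σ gᵢe^(−Eᵢ/kT) = 5·e^(−0.555435) + 3·e^(−2.59585) = 2.86911 + 0.223747 = 3.09286.
P₀ = g₀ e^(−E₀/kT) / Z = 2.86911/3.09286 = 0.9277.

0.9277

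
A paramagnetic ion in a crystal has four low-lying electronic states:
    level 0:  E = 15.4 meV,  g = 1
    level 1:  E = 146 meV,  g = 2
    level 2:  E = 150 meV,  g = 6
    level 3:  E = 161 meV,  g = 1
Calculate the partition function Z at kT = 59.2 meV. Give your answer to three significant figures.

Eᵢ/kT = 0.26014, 2.4662, 2.5338, 2.7196.
Z = Σ gᵢe^(−Eᵢ/kT) = 1·e^(−0.26014) + 2·e^(−2.4662) + 6·e^(−2.5338) + 1·e^(−2.7196) = 0.77094 + 0.16981 + 0.47614 + 0.065901 = 1.4828.

Z = 1.48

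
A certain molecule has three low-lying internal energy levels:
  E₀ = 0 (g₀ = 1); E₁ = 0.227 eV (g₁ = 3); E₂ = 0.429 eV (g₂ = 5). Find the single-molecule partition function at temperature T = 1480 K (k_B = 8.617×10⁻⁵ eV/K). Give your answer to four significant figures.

k_BT = 8.617×10⁻⁵ × 1480 K = 0.127532 eV.
Eᵢ/kT = 0, 1.77995, 3.36386.
Z = Σ gᵢe^(−Eᵢ/kT) = 1·e^(−0) + 3·e^(−1.77995) + 5·e^(−3.36386) = 1.00000 + 0.505940 + 0.173007 = 1.67895.

Z = 1.679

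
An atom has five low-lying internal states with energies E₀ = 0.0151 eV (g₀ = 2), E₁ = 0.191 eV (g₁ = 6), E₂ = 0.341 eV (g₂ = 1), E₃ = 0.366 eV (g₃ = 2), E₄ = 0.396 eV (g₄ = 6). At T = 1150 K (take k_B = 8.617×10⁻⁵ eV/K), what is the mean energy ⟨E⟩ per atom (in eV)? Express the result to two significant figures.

0.095 eV

k_BT = 8.617×10⁻⁵ × 1150 K = 0.09910 eV.
Eᵢ/kT = 0.1524, 1.927, 3.441, 3.693, 3.996.
Z = Σ gᵢe^(−Eᵢ/kT) = 2·e^(−0.1524) + 6·e^(−1.927) + 1·e^(−3.441) + 2·e^(−3.693) + 6·e^(−3.996) = 1.717 + 0.8735 + 0.03203 + 0.04979 + 0.1103 = 2.783.
⟨E⟩ = Σ Eᵢ gᵢe^(−Eᵢ/kT) / Z = (0.0151·1.717 + 0.191·0.8735 + 0.341·0.03203 + 0.366·0.04979 + 0.396·0.1103) / 2.783 = 0.095 eV.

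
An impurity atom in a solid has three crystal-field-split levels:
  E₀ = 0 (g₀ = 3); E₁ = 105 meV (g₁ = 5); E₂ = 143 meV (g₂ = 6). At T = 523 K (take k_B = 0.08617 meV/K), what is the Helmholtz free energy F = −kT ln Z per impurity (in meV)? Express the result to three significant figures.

k_BT = 0.08617 × 523 K = 45.067 meV.
Eᵢ/kT = 0, 2.3299, 3.1731.
Z = Σ gᵢe^(−Eᵢ/kT) = 3·e^(−0) + 5·e^(−2.3299) + 6·e^(−3.1731) = 3.0000 + 0.48653 + 0.25124 = 3.7378.
F = −kT ln Z = −45.067 × ln(3.7378) = −45.067 × 1.3185 = -59.4 meV.

-59.4 meV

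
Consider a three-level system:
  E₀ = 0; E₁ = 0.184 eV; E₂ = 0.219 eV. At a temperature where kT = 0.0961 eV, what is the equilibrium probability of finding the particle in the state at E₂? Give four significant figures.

Eᵢ/kT = 0, 1.91467, 2.27888.
Z = Σ e^(−Eᵢ/kT) = e^(−0) + e^(−1.91467) + e^(−2.27888) = 1.00000 + 0.147390 + 0.102399 = 1.24979.
P₂ = e^(−E₂/kT) / Z = 0.102399/1.24979 = 0.08193.

0.08193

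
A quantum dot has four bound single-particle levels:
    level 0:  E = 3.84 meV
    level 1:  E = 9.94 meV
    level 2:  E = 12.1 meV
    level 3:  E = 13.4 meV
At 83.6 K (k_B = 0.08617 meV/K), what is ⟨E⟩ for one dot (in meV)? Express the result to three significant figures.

k_BT = 0.08617 × 83.6 K = 7.2038 meV.
Eᵢ/kT = 0.53305, 1.3798, 1.6797, 1.8601.
Z = Σ e^(−Eᵢ/kT) = e^(−0.53305) + e^(−1.3798) + e^(−1.6797) + e^(−1.8601) = 0.58681 + 0.25163 + 0.18643 + 0.15566 = 1.1805.
⟨E⟩ = Σ Eᵢ e^(−Eᵢ/kT) / Z = (3.84·0.58681 + 9.94·0.25163 + 12.1·0.18643 + 13.4·0.15566) / 1.1805 = 7.71 meV.

7.71 meV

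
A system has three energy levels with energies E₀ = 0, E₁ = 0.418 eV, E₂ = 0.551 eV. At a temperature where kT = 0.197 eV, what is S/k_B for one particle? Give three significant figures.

Eᵢ/kT = 0, 2.1218, 2.7970.
Z = Σ e^(−Eᵢ/kT) = e^(−0) + e^(−2.1218) + e^(−2.7970) = 1.0000 + 0.11982 + 0.060993 = 1.1808.
⟨E⟩ = Σ EᵢPᵢ = 0.070877 eV.
S/k_B = ln Z + ⟨E⟩/kT = ln(1.1808) + 0.070877/0.197 = 0.16619 + 0.35978 = 0.526.

0.526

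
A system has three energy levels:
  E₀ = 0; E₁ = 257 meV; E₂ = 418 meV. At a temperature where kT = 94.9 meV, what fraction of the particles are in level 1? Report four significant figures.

Eᵢ/kT = 0, 2.70811, 4.40464.
Z = Σ e^(−Eᵢ/kT) = e^(−0) + e^(−2.70811) + e^(−4.40464) = 1.00000 + 0.0666627 + 0.0122205 = 1.07888.
P₁ = e^(−E₁/kT) / Z = 0.0666627/1.07888 = 0.06179.

0.06179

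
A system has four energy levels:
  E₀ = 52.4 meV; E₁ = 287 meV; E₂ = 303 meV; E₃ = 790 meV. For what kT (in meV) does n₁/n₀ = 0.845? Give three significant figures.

n₁/n₀ = exp[−(E₁−E₀)/kT] = 0.845.
⇒ (E₁−E₀)/kT = ln(1/0.845) = ln(1.1834) = 0.16839.
kT = 234.6 meV / 0.16839 = 1390 meV.

1390 meV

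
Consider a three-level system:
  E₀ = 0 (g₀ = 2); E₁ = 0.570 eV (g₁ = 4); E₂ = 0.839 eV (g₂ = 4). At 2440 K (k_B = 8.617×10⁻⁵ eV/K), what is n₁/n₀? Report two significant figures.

k_BT = 8.617×10⁻⁵ × 2440 K = 0.2103 eV.
n₁/n₀ = (g₁/g₀) exp[−(E₁−E₀)/kT] = (4/2) × exp(−(0.570 eV)/(0.2103 eV)) = (4/2) × exp(-2.710) = 0.13.

0.13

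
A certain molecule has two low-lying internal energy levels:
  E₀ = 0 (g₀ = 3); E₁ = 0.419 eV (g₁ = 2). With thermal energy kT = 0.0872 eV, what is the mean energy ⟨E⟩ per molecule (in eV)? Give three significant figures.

0.00227 eV

Eᵢ/kT = 0, 4.8050.
Z = Σ gᵢe^(−Eᵢ/kT) = 3·e^(−0) + 2·e^(−4.8050) = 3.0000 + 0.016377 = 3.0164.
⟨E⟩ = Σ Eᵢ gᵢe^(−Eᵢ/kT) / Z = (0·3.0000 + 0.419·0.016377) / 3.0164 = 0.00227 eV.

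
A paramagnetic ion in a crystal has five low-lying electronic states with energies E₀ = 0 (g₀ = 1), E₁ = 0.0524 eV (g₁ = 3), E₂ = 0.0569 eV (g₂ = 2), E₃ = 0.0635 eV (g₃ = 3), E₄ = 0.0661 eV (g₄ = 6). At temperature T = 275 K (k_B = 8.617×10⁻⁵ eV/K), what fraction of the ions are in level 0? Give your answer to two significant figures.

0.48

k_BT = 8.617×10⁻⁵ × 275 K = 0.02370 eV.
Eᵢ/kT = 0, 2.211, 2.401, 2.679, 2.789.
Z = Σ gᵢe^(−Eᵢ/kT) = 1·e^(−0) + 3·e^(−2.211) + 2·e^(−2.401) + 3·e^(−2.679) + 6·e^(−2.789) = 1.000 + 0.3288 + 0.1813 + 0.2059 + 0.3689 = 2.085.
P₀ = g₀ e^(−E₀/kT) / Z = 1.000/2.085 = 0.48.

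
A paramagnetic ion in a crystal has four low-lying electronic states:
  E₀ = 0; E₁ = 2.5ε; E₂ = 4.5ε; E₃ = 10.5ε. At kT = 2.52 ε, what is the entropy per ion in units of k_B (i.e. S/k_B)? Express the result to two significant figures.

0.91

Eᵢ/kT = 0, 0.9921, 1.786, 4.167.
Z = Σ e^(−Eᵢ/kT) = e^(−0) + e^(−0.9921) + e^(−1.786) + e^(−4.167) = 1.000 + 0.3708 + 0.1676 + 0.01550 = 1.554.
⟨E⟩ = Σ EᵢPᵢ = 1.187 ε.
S/k_B = ln Z + ⟨E⟩/kT = ln(1.554) + 1.187/2.52 = 0.4408 + 0.4710 = 0.91.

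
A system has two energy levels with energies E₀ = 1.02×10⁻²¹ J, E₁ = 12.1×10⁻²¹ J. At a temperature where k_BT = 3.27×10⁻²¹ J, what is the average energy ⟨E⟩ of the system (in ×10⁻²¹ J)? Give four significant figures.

Eᵢ/kT = 0.311927, 3.70031.
Z = Σ e^(−Eᵢ/kT) = e^(−0.311927) + e^(−3.70031) = 0.732035 + 0.0247159 = 0.756751.
⟨E⟩ = Σ Eᵢ e^(−Eᵢ/kT) / Z = (1.02·0.732035 + 12.1·0.0247159) / 0.756751 = 1.382 ×10⁻²¹ J.

1.382 ×10⁻²¹ J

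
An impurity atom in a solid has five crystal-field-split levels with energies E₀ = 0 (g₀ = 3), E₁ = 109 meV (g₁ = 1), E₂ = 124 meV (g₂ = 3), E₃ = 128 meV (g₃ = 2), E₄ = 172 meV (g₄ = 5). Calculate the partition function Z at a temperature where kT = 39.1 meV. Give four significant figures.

Eᵢ/kT = 0, 2.78772, 3.17136, 3.27366, 4.39898.
Z = Σ gᵢe^(−Eᵢ/kT) = 3·e^(−0) + 1·e^(−2.78772) + 3·e^(−3.17136) + 2·e^(−3.27366) + 5·e^(−4.39898) = 3.00000 + 0.0615614 + 0.125840 + 0.0757352 + 0.0614493 = 3.32459.

Z = 3.325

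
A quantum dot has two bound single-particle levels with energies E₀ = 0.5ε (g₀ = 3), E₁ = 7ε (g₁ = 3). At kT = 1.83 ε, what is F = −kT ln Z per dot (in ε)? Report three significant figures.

Eᵢ/kT = 0.27322, 3.8251.
Z = Σ gᵢe^(−Eᵢ/kT) = 3·e^(−0.27322) + 3·e^(−3.8251) = 2.2828 + 0.065449 = 2.3482.
F = −kT ln Z = −1.83 × ln(2.3482) = −1.83 × 0.85365 = -1.56 ε.

-1.56 ε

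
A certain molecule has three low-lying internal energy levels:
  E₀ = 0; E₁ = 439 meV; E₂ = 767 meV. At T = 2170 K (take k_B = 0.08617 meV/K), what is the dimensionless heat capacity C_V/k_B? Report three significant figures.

0.655

k_BT = 0.08617 × 2170 K = 186.99 meV.
Eᵢ/kT = 0, 2.3477, 4.1018.
Z = Σ e^(−Eᵢ/kT) = e^(−0) + e^(−2.3477) + e^(−4.1018) = 1.0000 + 0.095589 + 0.016543 = 1.1121.
⟨E⟩ = 49.143 meV, ⟨E²⟩ = 25316 meV².
C_V/k_B = (⟨E²⟩ − ⟨E⟩²)/(kT)² = (25316 − 2415.0)/34965 = 0.655.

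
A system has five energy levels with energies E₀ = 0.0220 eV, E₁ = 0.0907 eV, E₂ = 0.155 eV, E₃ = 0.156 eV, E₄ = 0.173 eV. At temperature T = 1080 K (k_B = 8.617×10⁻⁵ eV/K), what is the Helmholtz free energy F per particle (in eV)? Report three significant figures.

-0.0493 eV

k_BT = 8.617×10⁻⁵ × 1080 K = 0.093064 eV.
Eᵢ/kT = 0.23640, 0.97460, 1.6655, 1.6763, 1.8589.
Z = Σ e^(−Eᵢ/kT) = e^(−0.23640) + e^(−0.97460) + e^(−1.6655) + e^(−1.6763) + e^(−1.8589) = 0.78946 + 0.37734 + 0.18910 + 0.18706 + 0.15584 = 1.6988.
F = −kT ln Z = −0.093064 × ln(1.6988) = −0.093064 × 0.52992 = -0.0493 eV.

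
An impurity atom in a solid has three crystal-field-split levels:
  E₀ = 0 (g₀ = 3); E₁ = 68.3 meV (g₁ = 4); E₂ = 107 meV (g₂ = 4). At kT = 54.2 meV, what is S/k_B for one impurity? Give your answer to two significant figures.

2.1

Eᵢ/kT = 0, 1.260, 1.974.
Z = Σ gᵢe^(−Eᵢ/kT) = 3·e^(−0) + 4·e^(−1.260) + 4·e^(−1.974) = 3.000 + 1.135 + 0.5556 = 4.691.
⟨E⟩ = Σ EᵢPᵢ = 29.20 meV.
S/k_B = ln Z + ⟨E⟩/kT = ln(4.691) + 29.20/54.2 = 1.546 + 0.5387 = 2.1.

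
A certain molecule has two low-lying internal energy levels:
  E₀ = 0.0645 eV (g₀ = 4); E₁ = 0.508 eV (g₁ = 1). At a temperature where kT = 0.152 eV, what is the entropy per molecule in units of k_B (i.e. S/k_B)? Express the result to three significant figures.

Eᵢ/kT = 0.42434, 3.3421.
Z = Σ gᵢe^(−Eᵢ/kT) = 4·e^(−0.42434) + 1·e^(−3.3421) = 2.6168 + 0.035363 = 2.6522.
⟨E⟩ = Σ EᵢPᵢ = 0.070412 eV.
S/k_B = ln Z + ⟨E⟩/kT = ln(2.6522) + 0.070412/0.152 = 0.97539 + 0.46324 = 1.44.

1.44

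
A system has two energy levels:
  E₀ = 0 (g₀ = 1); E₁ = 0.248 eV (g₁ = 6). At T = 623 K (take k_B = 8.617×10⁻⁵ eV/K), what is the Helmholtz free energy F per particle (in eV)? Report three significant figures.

k_BT = 8.617×10⁻⁵ × 623 K = 0.053684 eV.
Eᵢ/kT = 0, 4.6196.
Z = Σ gᵢe^(−Eᵢ/kT) = 1·e^(−0) + 6·e^(−4.6196) = 1.0000 + 0.059140 = 1.0591.
F = −kT ln Z = −0.053684 × ln(1.0591) = −0.053684 × 0.057419 = -0.00308 eV.

-0.00308 eV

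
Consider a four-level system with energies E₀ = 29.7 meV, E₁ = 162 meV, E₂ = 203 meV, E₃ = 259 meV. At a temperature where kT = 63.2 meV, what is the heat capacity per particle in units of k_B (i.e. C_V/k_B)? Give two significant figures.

0.94

Eᵢ/kT = 0.4699, 2.563, 3.212, 4.098.
Z = Σ e^(−Eᵢ/kT) = e^(−0.4699) + e^(−2.563) + e^(−3.212) + e^(−4.098) = 0.6251 + 0.07707 + 0.04028 + 0.01661 = 0.7591.
⟨E⟩ = 57.34 meV, ⟨E²⟩ = 7045 meV².
C_V/k_B = (⟨E²⟩ − ⟨E⟩²)/(kT)² = (7045 − 3288)/3994 = 0.94.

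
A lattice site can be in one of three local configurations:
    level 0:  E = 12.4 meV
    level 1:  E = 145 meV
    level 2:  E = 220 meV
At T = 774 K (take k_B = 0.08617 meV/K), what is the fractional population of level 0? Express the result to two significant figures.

0.85

k_BT = 0.08617 × 774 K = 66.70 meV.
Eᵢ/kT = 0.1859, 2.174, 3.298.
Z = Σ e^(−Eᵢ/kT) = e^(−0.1859) + e^(−2.174) + e^(−3.298) = 0.8304 + 0.1137 + 0.03696 = 0.9811.
P₀ = e^(−E₀/kT) / Z = 0.8304/0.9811 = 0.85.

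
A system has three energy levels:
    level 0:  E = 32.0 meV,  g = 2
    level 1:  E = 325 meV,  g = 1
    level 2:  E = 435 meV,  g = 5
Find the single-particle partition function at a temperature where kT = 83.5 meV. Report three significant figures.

Eᵢ/kT = 0.38323, 3.8922, 5.2096.
Z = Σ gᵢe^(−Eᵢ/kT) = 2·e^(−0.38323) + 1·e^(−3.8922) + 5·e^(−5.2096) = 1.3633 + 0.020400 + 0.027319 = 1.4110.

Z = 1.41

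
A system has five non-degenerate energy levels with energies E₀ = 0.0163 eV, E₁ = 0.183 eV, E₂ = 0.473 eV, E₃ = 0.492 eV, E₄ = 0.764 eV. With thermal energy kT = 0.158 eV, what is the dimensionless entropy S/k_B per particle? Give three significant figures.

Eᵢ/kT = 0.10316, 1.1582, 2.9937, 3.1139, 4.8354.
Z = Σ e^(−Eᵢ/kT) = e^(−0.10316) + e^(−1.1582) + e^(−2.9937) + e^(−3.1139) + e^(−4.8354) = 0.90198 + 0.31405 + 0.050102 + 0.044427 + 0.0079435 = 1.3185.
⟨E⟩ = Σ EᵢPᵢ = 0.093894 eV.
S/k_B = ln Z + ⟨E⟩/kT = ln(1.3185) + 0.093894/0.158 = 0.27649 + 0.59427 = 0.871.

0.871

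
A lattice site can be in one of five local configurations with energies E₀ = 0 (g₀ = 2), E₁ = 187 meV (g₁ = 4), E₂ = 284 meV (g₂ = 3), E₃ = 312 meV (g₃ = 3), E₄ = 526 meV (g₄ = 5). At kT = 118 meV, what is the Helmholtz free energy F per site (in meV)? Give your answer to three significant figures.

-143 meV

Eᵢ/kT = 0, 1.5847, 2.4068, 2.6441, 4.4576.
Z = Σ gᵢe^(−Eᵢ/kT) = 2·e^(−0) + 4·e^(−1.5847) + 3·e^(−2.4068) + 3·e^(−2.6441) + 5·e^(−4.4576) = 2.0000 + 0.82004 + 0.27031 + 0.21321 + 0.057951 = 3.3615.
F = −kT ln Z = −118 × ln(3.3615) = −118 × 1.2124 = -143 meV.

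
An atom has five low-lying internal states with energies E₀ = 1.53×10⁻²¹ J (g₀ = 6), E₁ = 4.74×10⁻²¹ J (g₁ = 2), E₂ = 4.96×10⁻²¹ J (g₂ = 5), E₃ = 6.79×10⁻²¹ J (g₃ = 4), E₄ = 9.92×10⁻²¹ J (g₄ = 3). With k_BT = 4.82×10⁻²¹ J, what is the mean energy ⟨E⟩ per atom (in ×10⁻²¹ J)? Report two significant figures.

Eᵢ/kT = 0.3174, 0.9834, 1.029, 1.409, 2.058.
Z = Σ gᵢe^(−Eᵢ/kT) = 6·e^(−0.3174) + 2·e^(−0.9834) + 5·e^(−1.029) + 4·e^(−1.409) + 3·e^(−2.058) = 4.368 + 0.7481 + 1.787 + 0.9776 + 0.3831 = 8.264.
⟨E⟩ = Σ Eᵢ gᵢe^(−Eᵢ/kT) / Z = (1.53·4.368 + 4.74·0.7481 + 4.96·1.787 + 6.79·0.9776 + 9.92·0.3831) / 8.264 = 3.6 ×10⁻²¹ J.

3.6 ×10⁻²¹ J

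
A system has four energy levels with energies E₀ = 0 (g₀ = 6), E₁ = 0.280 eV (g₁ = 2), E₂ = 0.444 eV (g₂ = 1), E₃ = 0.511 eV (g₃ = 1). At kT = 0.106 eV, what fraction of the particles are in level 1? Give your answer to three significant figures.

0.0231

Eᵢ/kT = 0, 2.6415, 4.1887, 4.8208.
Z = Σ gᵢe^(−Eᵢ/kT) = 6·e^(−0) + 2·e^(−2.6415) + 1·e^(−4.1887) + 1·e^(−4.8208) = 6.0000 + 0.14251 + 0.015166 + 0.0080603 = 6.1657.
P₁ = g₁ e^(−E₁/kT) / Z = 0.14251/6.1657 = 0.0231.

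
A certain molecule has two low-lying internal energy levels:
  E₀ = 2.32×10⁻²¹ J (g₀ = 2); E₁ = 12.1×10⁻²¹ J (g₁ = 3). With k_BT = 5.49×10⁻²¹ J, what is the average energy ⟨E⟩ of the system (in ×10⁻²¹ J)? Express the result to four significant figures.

Eᵢ/kT = 0.422587, 2.20401.
Z = Σ gᵢe^(−Eᵢ/kT) = 2·e^(−0.422587) + 3·e^(−2.20401) = 1.31070 + 0.331079 = 1.64178.
⟨E⟩ = Σ Eᵢ gᵢe^(−Eᵢ/kT) / Z = (2.32·1.31070 + 12.1·0.331079) / 1.64178 = 4.292 ×10⁻²¹ J.

4.292 ×10⁻²¹ J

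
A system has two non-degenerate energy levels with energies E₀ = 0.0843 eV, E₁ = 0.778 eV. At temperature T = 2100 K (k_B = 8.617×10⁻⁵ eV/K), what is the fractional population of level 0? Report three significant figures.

0.979

k_BT = 8.617×10⁻⁵ × 2100 K = 0.18096 eV.
Eᵢ/kT = 0.46585, 4.2993.
Z = Σ e^(−Eᵢ/kT) = e^(−0.46585) + e^(−4.2993) = 0.62760 + 0.013578 = 0.64118.
P₀ = e^(−E₀/kT) / Z = 0.62760/0.64118 = 0.979.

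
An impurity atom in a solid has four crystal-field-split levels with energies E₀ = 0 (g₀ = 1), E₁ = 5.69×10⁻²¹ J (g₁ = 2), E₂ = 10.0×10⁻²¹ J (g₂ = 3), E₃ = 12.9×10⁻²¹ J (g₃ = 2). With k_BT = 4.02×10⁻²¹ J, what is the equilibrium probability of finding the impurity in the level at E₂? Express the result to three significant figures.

0.137

Eᵢ/kT = 0, 1.4154, 2.4876, 3.2090.
Z = Σ gᵢe^(−Eᵢ/kT) = 1·e^(−0) + 2·e^(−1.4154) + 3·e^(−2.4876) + 2·e^(−3.2090) = 1.0000 + 0.48566 + 0.24933 + 0.080794 = 1.8158.
P₂ = g₂ e^(−E₂/kT) / Z = 0.24933/1.8158 = 0.137.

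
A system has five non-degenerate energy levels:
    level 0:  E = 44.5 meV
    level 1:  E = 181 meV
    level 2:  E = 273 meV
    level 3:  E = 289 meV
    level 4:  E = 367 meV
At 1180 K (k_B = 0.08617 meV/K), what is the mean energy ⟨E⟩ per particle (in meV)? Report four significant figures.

108.1 meV

k_BT = 0.08617 × 1180 K = 101.681 meV.
Eᵢ/kT = 0.437643, 1.78008, 2.68487, 2.84222, 3.60933.
Z = Σ e^(−Eᵢ/kT) = e^(−0.437643) + e^(−1.78008) + e^(−2.68487) + e^(−2.84222) + e^(−3.60933) = 0.645556 + 0.168625 + 0.0682301 + 0.0582961 + 0.0270700 = 0.967777.
⟨E⟩ = Σ Eᵢ e^(−Eᵢ/kT) / Z = (44.5·0.645556 + 181·0.168625 + 273·0.0682301 + 289·0.0582961 + 367·0.0270700) / 0.967777 = 108.1 meV.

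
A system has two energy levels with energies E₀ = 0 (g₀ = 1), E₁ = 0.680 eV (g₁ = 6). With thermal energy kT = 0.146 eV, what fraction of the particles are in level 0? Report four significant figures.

Eᵢ/kT = 0, 4.65753.
Z = Σ gᵢe^(−Eᵢ/kT) = 1·e^(−0) + 6·e^(−4.65753) = 1.00000 + 0.0569392 = 1.05694.
P₀ = g₀ e^(−E₀/kT) / Z = 1.00000/1.05694 = 0.9461.

0.9461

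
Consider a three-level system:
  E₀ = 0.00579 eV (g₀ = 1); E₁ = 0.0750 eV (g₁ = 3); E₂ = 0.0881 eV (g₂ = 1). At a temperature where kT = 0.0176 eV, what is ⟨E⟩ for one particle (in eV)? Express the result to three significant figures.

Eᵢ/kT = 0.32898, 4.2614, 5.0057.
Z = Σ gᵢe^(−Eᵢ/kT) = 1·e^(−0.32898) + 3·e^(−4.2614) + 1·e^(−5.0057) = 0.71966 + 0.042308 + 0.0066996 = 0.76867.
⟨E⟩ = Σ Eᵢ gᵢe^(−Eᵢ/kT) / Z = (0.00579·0.71966 + 0.0750·0.042308 + 0.0881·0.0066996) / 0.76867 = 0.0103 eV.

0.0103 eV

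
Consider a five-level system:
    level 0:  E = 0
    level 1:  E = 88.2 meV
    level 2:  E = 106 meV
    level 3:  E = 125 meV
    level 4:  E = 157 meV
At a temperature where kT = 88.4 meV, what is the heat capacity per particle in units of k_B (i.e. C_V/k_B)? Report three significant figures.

0.439

Eᵢ/kT = 0, 0.99774, 1.1991, 1.4140, 1.7760.
Z = Σ e^(−Eᵢ/kT) = e^(−0) + e^(−0.99774) + e^(−1.1991) + e^(−1.4140) + e^(−1.7760) = 1.0000 + 0.36871 + 0.30147 + 0.24317 + 0.16931 = 2.0827.
⟨E⟩ = 58.316 meV, ⟨E²⟩ = 6831.7 meV².
C_V/k_B = (⟨E²⟩ − ⟨E⟩²)/(kT)² = (6831.7 − 3400.8)/7814.6 = 0.439.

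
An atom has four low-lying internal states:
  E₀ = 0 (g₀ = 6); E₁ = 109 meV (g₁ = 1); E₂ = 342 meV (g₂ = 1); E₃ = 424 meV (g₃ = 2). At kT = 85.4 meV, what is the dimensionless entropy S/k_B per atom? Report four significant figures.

Eᵢ/kT = 0, 1.27635, 4.00468, 4.96487.
Z = Σ gᵢe^(−Eᵢ/kT) = 6·e^(−0) + 1·e^(−1.27635) + 1·e^(−4.00468) + 2·e^(−4.96487) = 6.00000 + 0.279054 + 0.0182301 + 0.0139577 = 6.31124.
⟨E⟩ = Σ EᵢPᵢ = 6.74505 meV.
S/k_B = ln Z + ⟨E⟩/kT = ln(6.31124) + 6.74505/85.4 = 1.84233 + 0.0789819 = 1.921.

1.921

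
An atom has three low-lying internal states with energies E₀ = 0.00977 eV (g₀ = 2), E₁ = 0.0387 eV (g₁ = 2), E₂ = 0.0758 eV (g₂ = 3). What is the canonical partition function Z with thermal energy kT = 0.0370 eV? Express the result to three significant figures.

Eᵢ/kT = 0.26405, 1.0459, 2.0486.
Z = Σ gᵢe^(−Eᵢ/kT) = 2·e^(−0.26405) + 2·e^(−1.0459) + 3·e^(−2.0486) = 1.5359 + 0.70275 + 0.38675 = 2.6254.

Z = 2.63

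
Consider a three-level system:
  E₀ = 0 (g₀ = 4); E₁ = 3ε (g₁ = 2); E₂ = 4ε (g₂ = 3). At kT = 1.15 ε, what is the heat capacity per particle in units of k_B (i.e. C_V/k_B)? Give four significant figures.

0.4728

Eᵢ/kT = 0, 2.60870, 3.47826.
Z = Σ gᵢe^(−Eᵢ/kT) = 4·e^(−0) + 2·e^(−2.60870) + 3·e^(−3.47826) = 4.00000 + 0.147260 + 0.0925832 = 4.23984.
⟨E⟩ = 0.191543 ε, ⟨E²⟩ = 0.661976 ε².
C_V/k_B = (⟨E²⟩ − ⟨E⟩²)/(kT)² = (0.661976 − 0.0366887)/1.32250 = 0.4728.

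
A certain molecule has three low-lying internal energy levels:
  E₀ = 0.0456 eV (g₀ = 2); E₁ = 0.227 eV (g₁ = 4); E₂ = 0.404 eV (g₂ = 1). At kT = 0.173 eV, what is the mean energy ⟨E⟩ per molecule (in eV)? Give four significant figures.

0.1305 eV

Eᵢ/kT = 0.263584, 1.31214, 2.33526.
Z = Σ gᵢe^(−Eᵢ/kT) = 2·e^(−0.263584) + 4·e^(−1.31214) + 1·e^(−2.33526) = 1.53659 + 1.07697 + 0.0967853 = 2.71035.
⟨E⟩ = Σ Eᵢ gᵢe^(−Eᵢ/kT) / Z = (0.0456·1.53659 + 0.227·1.07697 + 0.404·0.0967853) / 2.71035 = 0.1305 eV.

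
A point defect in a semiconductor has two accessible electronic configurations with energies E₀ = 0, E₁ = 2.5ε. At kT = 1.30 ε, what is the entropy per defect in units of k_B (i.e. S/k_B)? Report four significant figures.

0.3816

Eᵢ/kT = 0, 1.92308.
Z = Σ e^(−Eᵢ/kT) = e^(−0) + e^(−1.92308) = 1.00000 + 0.146156 = 1.14616.
⟨E⟩ = Σ EᵢPᵢ = 0.318795 ε.
S/k_B = ln Z + ⟨E⟩/kT = ln(1.14616) + 0.318795/1.30 = 0.136417 + 0.245227 = 0.3816.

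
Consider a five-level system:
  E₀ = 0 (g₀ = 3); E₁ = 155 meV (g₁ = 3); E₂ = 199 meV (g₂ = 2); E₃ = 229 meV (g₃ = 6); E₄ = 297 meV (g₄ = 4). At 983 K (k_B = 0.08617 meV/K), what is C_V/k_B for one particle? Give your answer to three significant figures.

k_BT = 0.08617 × 983 K = 84.705 meV.
Eᵢ/kT = 0, 1.8299, 2.3493, 2.7035, 3.5063.
Z = Σ gᵢe^(−Eᵢ/kT) = 3·e^(−0) + 3·e^(−1.8299) + 2·e^(−2.3493) + 6·e^(−2.7035) + 4·e^(−3.5063) = 3.0000 + 0.48129 + 0.19087 + 0.40182 + 0.12003 = 4.1940.
⟨E⟩ = 57.284 meV, ⟨E²⟩ = 12108 meV².
C_V/k_B = (⟨E²⟩ − ⟨E⟩²)/(kT)² = (12108 − 3281.5)/7174.9 = 1.23.

1.23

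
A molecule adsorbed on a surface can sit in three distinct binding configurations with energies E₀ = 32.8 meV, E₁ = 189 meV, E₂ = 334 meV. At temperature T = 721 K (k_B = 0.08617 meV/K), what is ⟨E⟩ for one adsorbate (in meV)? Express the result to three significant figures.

46.6 meV

k_BT = 0.08617 × 721 K = 62.129 meV.
Eᵢ/kT = 0.52793, 3.0421, 5.3759.
Z = Σ e^(−Eᵢ/kT) = e^(−0.52793) + e^(−3.0421) + e^(−5.3759) = 0.58982 + 0.047735 + 0.0046268 = 0.64218.
⟨E⟩ = Σ Eᵢ e^(−Eᵢ/kT) / Z = (32.8·0.58982 + 189·0.047735 + 334·0.0046268) / 0.64218 = 46.6 meV.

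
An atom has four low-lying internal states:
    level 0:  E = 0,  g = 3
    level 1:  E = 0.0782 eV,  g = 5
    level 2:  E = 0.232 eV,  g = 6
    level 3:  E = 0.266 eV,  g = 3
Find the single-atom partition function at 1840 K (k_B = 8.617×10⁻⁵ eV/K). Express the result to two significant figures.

Z = 8.0

k_BT = 8.617×10⁻⁵ × 1840 K = 0.1586 eV.
Eᵢ/kT = 0, 0.4931, 1.463, 1.677.
Z = Σ gᵢe^(−Eᵢ/kT) = 3·e^(−0) + 5·e^(−0.4931) + 6·e^(−1.463) + 3·e^(−1.677) = 3.000 + 3.054 + 1.389 + 0.5608 = 8.004.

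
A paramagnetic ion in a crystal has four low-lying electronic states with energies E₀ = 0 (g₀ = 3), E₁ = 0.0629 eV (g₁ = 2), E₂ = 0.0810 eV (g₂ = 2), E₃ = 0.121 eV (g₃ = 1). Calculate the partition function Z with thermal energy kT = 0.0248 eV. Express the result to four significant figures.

Z = 3.242

Eᵢ/kT = 0, 2.53629, 3.26613, 4.87903.
Z = Σ gᵢe^(−Eᵢ/kT) = 3·e^(−0) + 2·e^(−2.53629) + 2·e^(−3.26613) + 1·e^(−4.87903) = 3.00000 + 0.158319 + 0.0763076 + 0.00760439 = 3.24223.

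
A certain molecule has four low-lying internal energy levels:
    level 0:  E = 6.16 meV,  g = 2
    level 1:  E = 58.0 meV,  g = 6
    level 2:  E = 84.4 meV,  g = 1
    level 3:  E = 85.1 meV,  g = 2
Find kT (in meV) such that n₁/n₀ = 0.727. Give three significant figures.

n₁/n₀ = (g₁/g₀) exp[−(E₁−E₀)/kT] = 0.727.
⇒ (E₁−E₀)/kT = ln((6/2)/0.727) = ln(4.1265) = 1.4174.
kT = 51.84 meV / 1.4174 = 36.6 meV.

36.6 meV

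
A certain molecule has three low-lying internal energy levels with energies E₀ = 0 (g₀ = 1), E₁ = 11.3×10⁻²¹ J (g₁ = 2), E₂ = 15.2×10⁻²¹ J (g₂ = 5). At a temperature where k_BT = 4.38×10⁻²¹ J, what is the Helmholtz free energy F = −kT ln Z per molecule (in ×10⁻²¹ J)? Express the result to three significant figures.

-1.17 ×10⁻²¹ J

Eᵢ/kT = 0, 2.5799, 3.4703.
Z = Σ gᵢe^(−Eᵢ/kT) = 1·e^(−0) + 2·e^(−2.5799) + 5·e^(−3.4703) = 1.0000 + 0.15156 + 0.15554 = 1.3071.
F = −kT ln Z = −4.38 × ln(1.3071) = −4.38 × 0.26781 = -1.17 ×10⁻²¹ J.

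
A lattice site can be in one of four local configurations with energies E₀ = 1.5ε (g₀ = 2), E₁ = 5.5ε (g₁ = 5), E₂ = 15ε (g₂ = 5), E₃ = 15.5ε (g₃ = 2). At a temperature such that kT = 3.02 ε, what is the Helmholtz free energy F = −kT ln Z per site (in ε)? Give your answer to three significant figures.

Eᵢ/kT = 0.49669, 1.8212, 4.9669, 5.1325.
Z = Σ gᵢe^(−Eᵢ/kT) = 2·e^(−0.49669) + 5·e^(−1.8212) + 5·e^(−4.9669) + 2·e^(−5.1325) = 1.2171 + 0.80916 + 0.034824 + 0.011804 = 2.0729.
F = −kT ln Z = −3.02 × ln(2.0729) = −3.02 × 0.72895 = -2.20 ε.

-2.20 ε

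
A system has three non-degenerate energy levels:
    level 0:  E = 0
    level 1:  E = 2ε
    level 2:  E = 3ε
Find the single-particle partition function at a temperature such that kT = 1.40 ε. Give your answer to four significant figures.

Z = 1.357

Eᵢ/kT = 0, 1.42857, 2.14286.
Z = Σ e^(−Eᵢ/kT) = e^(−0) + e^(−1.42857) + e^(−2.14286) = 1.00000 + 0.239651 + 0.117319 = 1.35697.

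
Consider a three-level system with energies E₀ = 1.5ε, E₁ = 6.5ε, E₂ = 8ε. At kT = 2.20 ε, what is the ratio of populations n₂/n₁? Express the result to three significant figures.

0.506

n₂/n₁ = exp[−(E₂−E₁)/kT] = exp(−(1.5ε)/(2.20ε)) = exp(-0.68182) = 0.506.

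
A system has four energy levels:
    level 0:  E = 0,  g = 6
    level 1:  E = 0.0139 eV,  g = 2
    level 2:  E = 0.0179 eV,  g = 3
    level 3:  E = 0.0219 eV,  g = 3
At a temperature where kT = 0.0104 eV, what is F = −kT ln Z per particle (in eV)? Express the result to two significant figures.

Eᵢ/kT = 0, 1.337, 1.721, 2.106.
Z = Σ gᵢe^(−Eᵢ/kT) = 6·e^(−0) + 2·e^(−1.337) + 3·e^(−1.721) + 3·e^(−2.106) = 6.000 + 0.5253 + 0.5367 + 0.3652 = 7.427.
F = −kT ln Z = −0.0104 × ln(7.427) = −0.0104 × 2.005 = -0.021 eV.

-0.021 eV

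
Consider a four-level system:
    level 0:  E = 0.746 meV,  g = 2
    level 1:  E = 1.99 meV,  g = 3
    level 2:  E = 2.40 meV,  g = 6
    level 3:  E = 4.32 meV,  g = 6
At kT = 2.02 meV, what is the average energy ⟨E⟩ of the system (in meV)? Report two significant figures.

2.1 meV

Eᵢ/kT = 0.3693, 0.9851, 1.188, 2.139.
Z = Σ gᵢe^(−Eᵢ/kT) = 2·e^(−0.3693) + 3·e^(−0.9851) + 6·e^(−1.188) + 6·e^(−2.139) = 1.382 + 1.120 + 1.829 + 0.7066 = 5.038.
⟨E⟩ = Σ Eᵢ gᵢe^(−Eᵢ/kT) / Z = (0.746·1.382 + 1.99·1.120 + 2.40·1.829 + 4.32·0.7066) / 5.038 = 2.1 meV.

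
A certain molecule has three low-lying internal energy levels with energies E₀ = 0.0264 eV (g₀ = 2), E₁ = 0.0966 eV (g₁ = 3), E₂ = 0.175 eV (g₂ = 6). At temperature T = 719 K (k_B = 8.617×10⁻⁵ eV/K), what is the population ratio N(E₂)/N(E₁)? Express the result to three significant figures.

k_BT = 8.617×10⁻⁵ × 719 K = 0.061956 eV.
n₂/n₁ = (g₂/g₁) exp[−(E₂−E₁)/kT] = (6/3) × exp(−(0.0784 eV)/(0.061956 eV)) = (6/3) × exp(-1.2654) = 0.564.

0.564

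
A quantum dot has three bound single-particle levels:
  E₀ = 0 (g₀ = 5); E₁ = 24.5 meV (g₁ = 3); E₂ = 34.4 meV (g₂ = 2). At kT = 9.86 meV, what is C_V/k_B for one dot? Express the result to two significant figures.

0.41

Eᵢ/kT = 0, 2.485, 3.489.
Z = Σ gᵢe^(−Eᵢ/kT) = 5·e^(−0) + 3·e^(−2.485) + 2·e^(−3.489) = 5.000 + 0.2500 + 0.06106 = 5.311.
⟨E⟩ = 1.549 meV, ⟨E²⟩ = 41.86 meV².
C_V/k_B = (⟨E²⟩ − ⟨E⟩²)/(kT)² = (41.86 − 2.399)/97.22 = 0.41.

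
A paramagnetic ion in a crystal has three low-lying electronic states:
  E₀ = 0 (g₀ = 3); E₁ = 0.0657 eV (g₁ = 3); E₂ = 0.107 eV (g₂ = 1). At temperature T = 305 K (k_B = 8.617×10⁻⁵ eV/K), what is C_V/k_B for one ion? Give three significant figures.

0.514

k_BT = 8.617×10⁻⁵ × 305 K = 0.026282 eV.
Eᵢ/kT = 0, 2.4998, 4.0712.
Z = Σ gᵢe^(−Eᵢ/kT) = 3·e^(−0) + 3·e^(−2.4998) + 1·e^(−4.0712) = 3.0000 + 0.24630 + 0.017057 = 3.2634.
⟨E⟩ = 0.0055179 eV, ⟨E²⟩ = 0.00038562 eV².
C_V/k_B = (⟨E²⟩ − ⟨E⟩²)/(kT)² = (0.00038562 − 0.000030447)/0.00069074 = 0.514.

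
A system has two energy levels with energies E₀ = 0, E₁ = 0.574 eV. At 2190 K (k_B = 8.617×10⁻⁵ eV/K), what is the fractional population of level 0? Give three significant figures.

k_BT = 8.617×10⁻⁵ × 2190 K = 0.18871 eV.
Eᵢ/kT = 0, 3.0417.
Z = Σ e^(−Eᵢ/kT) = e^(−0) + e^(−3.0417) = 1.0000 + 0.047754 = 1.0478.
P₀ = e^(−E₀/kT) / Z = 1.0000/1.0478 = 0.954.

0.954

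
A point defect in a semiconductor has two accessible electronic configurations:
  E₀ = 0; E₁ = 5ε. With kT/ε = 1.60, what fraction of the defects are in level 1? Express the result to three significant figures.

0.0421

Eᵢ/kT = 0, 3.1250.
Z = Σ e^(−Eᵢ/kT) = e^(−0) + e^(−3.1250) = 1.0000 + 0.043937 = 1.0439.
P₁ = e^(−E₁/kT) / Z = 0.043937/1.0439 = 0.0421.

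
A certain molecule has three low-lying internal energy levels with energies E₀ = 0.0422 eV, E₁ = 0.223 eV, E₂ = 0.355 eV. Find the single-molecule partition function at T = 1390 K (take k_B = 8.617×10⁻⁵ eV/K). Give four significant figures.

k_BT = 8.617×10⁻⁵ × 1390 K = 0.119776 eV.
Eᵢ/kT = 0.352324, 1.86181, 2.96387.
Z = Σ e^(−Eᵢ/kT) = e^(−0.352324) + e^(−1.86181) + e^(−2.96387) = 0.703052 + 0.155391 + 0.0516188 = 0.910062.

Z = 0.9101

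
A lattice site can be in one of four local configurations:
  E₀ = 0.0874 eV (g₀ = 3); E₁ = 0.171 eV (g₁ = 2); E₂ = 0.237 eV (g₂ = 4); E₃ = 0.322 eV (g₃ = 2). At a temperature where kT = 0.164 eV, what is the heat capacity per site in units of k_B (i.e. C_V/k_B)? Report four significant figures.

Eᵢ/kT = 0.532927, 1.04268, 1.44512, 1.96341.
Z = Σ gᵢe^(−Eᵢ/kT) = 3·e^(−0.532927) + 2·e^(−1.04268) + 4·e^(−1.44512) + 2·e^(−1.96341) = 1.76065 + 0.705017 + 0.942871 + 0.280758 = 3.68930.
⟨E⟩ = 0.159462 eV, ⟨E²⟩ = 0.0314788 eV².
C_V/k_B = (⟨E²⟩ − ⟨E⟩²)/(kT)² = (0.0314788 − 0.0254281)/0.0268960 = 0.2250.

0.2250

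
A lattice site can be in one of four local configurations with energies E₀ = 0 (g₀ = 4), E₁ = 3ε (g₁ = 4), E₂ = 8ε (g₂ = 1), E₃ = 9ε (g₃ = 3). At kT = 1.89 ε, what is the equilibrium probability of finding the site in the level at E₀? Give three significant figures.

0.823

Eᵢ/kT = 0, 1.5873, 4.2328, 4.7619.
Z = Σ gᵢe^(−Eᵢ/kT) = 4·e^(−0) + 4·e^(−1.5873) + 1·e^(−4.2328) + 3·e^(−4.7619) = 4.0000 + 0.81791 + 0.014512 + 0.025648 = 4.8581.
P₀ = g₀ e^(−E₀/kT) / Z = 4.0000/4.8581 = 0.823.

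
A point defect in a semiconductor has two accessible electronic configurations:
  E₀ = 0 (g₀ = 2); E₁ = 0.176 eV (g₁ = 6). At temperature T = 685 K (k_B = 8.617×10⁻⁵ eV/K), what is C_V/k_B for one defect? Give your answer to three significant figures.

k_BT = 8.617×10⁻⁵ × 685 K = 0.059026 eV.
Eᵢ/kT = 0, 2.9817.
Z = Σ gᵢe^(−Eᵢ/kT) = 2·e^(−0) + 6·e^(−2.9817) = 2.0000 + 0.30424 = 2.3042.
⟨E⟩ = 0.023239 eV, ⟨E²⟩ = 0.0040900 eV².
C_V/k_B = (⟨E²⟩ − ⟨E⟩²)/(kT)² = (0.0040900 − 0.00054005)/0.0034841 = 1.02.

1.02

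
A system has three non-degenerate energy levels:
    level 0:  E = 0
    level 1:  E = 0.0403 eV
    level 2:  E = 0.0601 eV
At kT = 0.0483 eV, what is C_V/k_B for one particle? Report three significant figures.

Eᵢ/kT = 0, 0.83437, 1.2443.
Z = Σ e^(−Eᵢ/kT) = e^(−0) + e^(−0.83437) + e^(−1.2443) = 1.0000 + 0.43415 + 0.28814 = 1.7223.
⟨E⟩ = 0.020213 eV, ⟨E²⟩ = 0.0010137 eV².
C_V/k_B = (⟨E²⟩ − ⟨E⟩²)/(kT)² = (0.0010137 − 0.00040857)/0.0023329 = 0.259.

0.259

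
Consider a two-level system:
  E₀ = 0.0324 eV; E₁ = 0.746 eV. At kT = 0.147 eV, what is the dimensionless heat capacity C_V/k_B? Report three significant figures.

Eᵢ/kT = 0.22041, 5.0748.
Z = Σ e^(−Eᵢ/kT) = e^(−0.22041) + e^(−5.0748) = 0.80219 + 0.0062523 = 0.80844.
⟨E⟩ = 0.037919 eV, ⟨E²⟩ = 0.0053456 eV².
C_V/k_B = (⟨E²⟩ − ⟨E⟩²)/(kT)² = (0.0053456 − 0.0014379)/0.021609 = 0.181.

0.181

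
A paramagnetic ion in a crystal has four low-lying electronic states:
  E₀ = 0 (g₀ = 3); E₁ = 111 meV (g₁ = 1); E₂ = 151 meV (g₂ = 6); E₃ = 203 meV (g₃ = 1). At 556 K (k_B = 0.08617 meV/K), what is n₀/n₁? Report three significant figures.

30.4

k_BT = 0.08617 × 556 K = 47.911 meV.
n₀/n₁ = (g₀/g₁) exp[−(E₀−E₁)/kT] = (3/1) × exp(−(-111 meV)/(47.911 meV)) = (3/1) × exp(2.3168) = 30.4.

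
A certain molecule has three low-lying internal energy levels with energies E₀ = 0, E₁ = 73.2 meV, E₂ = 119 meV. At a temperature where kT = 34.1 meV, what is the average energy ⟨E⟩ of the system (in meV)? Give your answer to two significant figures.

11 meV

Eᵢ/kT = 0, 2.147, 3.490.
Z = Σ e^(−Eᵢ/kT) = e^(−0) + e^(−2.147) + e^(−3.490) = 1.000 + 0.1168 + 0.03050 = 1.147.
⟨E⟩ = Σ Eᵢ e^(−Eᵢ/kT) / Z = (0·1.000 + 73.2·0.1168 + 119·0.03050) / 1.147 = 11 meV.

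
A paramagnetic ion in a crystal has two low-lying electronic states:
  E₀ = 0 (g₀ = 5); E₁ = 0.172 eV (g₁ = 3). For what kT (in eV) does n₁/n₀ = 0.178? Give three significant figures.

0.142 eV

n₁/n₀ = (g₁/g₀) exp[−(E₁−E₀)/kT] = 0.178.
⇒ (E₁−E₀)/kT = ln((3/5)/0.178) = ln(3.3708) = 1.2152.
kT = 0.172 eV / 1.2152 = 0.142 eV.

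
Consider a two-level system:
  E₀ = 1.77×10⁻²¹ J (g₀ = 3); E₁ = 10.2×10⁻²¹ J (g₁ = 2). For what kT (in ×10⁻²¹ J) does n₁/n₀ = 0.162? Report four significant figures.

n₁/n₀ = (g₁/g₀) exp[−(E₁−E₀)/kT] = 0.162.
⇒ (E₁−E₀)/kT = ln((2/3)/0.162) = ln(4.11523) = 1.41469.
kT = 8.43 ×10⁻²¹ J / 1.41469 = 5.959 ×10⁻²¹ J.

5.959 ×10⁻²¹ J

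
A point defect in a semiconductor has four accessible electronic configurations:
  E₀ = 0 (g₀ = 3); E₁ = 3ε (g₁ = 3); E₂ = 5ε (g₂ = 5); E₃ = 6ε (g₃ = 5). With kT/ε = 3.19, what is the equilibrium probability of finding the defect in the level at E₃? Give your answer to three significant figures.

Eᵢ/kT = 0, 0.94044, 1.5674, 1.8809.
Z = Σ gᵢe^(−Eᵢ/kT) = 3·e^(−0) + 3·e^(−0.94044) + 5·e^(−1.5674) + 5·e^(−1.8809) = 3.0000 + 1.1714 + 1.0429 + 0.76226 = 5.9766.
P₃ = g₃ e^(−E₃/kT) / Z = 0.76226/5.9766 = 0.128.

0.128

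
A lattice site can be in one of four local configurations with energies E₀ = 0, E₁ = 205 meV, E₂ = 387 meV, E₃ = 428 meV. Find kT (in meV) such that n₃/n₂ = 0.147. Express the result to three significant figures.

21.4 meV

n₃/n₂ = exp[−(E₃−E₂)/kT] = 0.147.
⇒ (E₃−E₂)/kT = ln(1/0.147) = ln(6.8027) = 1.9173.
kT = 41 meV / 1.9173 = 21.4 meV.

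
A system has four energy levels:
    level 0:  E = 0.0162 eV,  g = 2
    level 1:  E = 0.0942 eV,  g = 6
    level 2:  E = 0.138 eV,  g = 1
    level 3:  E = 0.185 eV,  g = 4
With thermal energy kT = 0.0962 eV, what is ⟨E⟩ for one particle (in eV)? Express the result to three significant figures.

0.0799 eV

Eᵢ/kT = 0.16840, 0.97921, 1.4345, 1.9231.
Z = Σ gᵢe^(−Eᵢ/kT) = 2·e^(−0.16840) + 6·e^(−0.97921) + 1·e^(−1.4345) + 4·e^(−1.9231) = 1.6900 + 2.2536 + 0.23823 + 0.58461 = 4.7664.
⟨E⟩ = Σ Eᵢ gᵢe^(−Eᵢ/kT) / Z = (0.0162·1.6900 + 0.0942·2.2536 + 0.138·0.23823 + 0.185·0.58461) / 4.7664 = 0.0799 eV.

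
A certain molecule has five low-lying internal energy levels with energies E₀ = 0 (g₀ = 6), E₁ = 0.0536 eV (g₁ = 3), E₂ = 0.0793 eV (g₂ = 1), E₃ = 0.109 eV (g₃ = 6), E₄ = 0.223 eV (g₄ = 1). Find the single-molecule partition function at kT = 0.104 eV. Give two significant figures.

Eᵢ/kT = 0, 0.5154, 0.7625, 1.048, 2.144.
Z = Σ gᵢe^(−Eᵢ/kT) = 6·e^(−0) + 3·e^(−0.5154) + 1·e^(−0.7625) + 6·e^(−1.048) + 1·e^(−2.144) = 6.000 + 1.792 + 0.4665 + 2.104 + 0.1172 = 10.48.

Z = 10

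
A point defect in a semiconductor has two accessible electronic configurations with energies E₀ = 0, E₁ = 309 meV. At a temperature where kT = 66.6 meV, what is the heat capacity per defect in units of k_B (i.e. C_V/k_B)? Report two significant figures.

0.20

Eᵢ/kT = 0, 4.640.
Z = Σ e^(−Eᵢ/kT) = e^(−0) + e^(−4.640) = 1.000 + 0.009658 = 1.010.
⟨E⟩ = 2.955 meV, ⟨E²⟩ = 913.0 meV².
C_V/k_B = (⟨E²⟩ − ⟨E⟩²)/(kT)² = (913.0 − 8.732)/4436 = 0.20.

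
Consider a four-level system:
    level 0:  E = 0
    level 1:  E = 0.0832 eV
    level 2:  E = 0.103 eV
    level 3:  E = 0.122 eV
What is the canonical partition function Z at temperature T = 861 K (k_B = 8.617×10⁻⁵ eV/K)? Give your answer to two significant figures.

Z = 1.8

k_BT = 8.617×10⁻⁵ × 861 K = 0.07419 eV.
Eᵢ/kT = 0, 1.121, 1.388, 1.644.
Z = Σ e^(−Eᵢ/kT) = e^(−0) + e^(−1.121) + e^(−1.388) + e^(−1.644) = 1.000 + 0.3260 + 0.2496 + 0.1932 = 1.769.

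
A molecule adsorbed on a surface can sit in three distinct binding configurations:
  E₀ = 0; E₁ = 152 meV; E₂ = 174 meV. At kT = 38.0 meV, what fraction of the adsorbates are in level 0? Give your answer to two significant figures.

Eᵢ/kT = 0, 4.000, 4.579.
Z = Σ e^(−Eᵢ/kT) = e^(−0) + e^(−4.000) + e^(−4.579) = 1.000 + 0.01832 + 0.01027 = 1.029.
P₀ = e^(−E₀/kT) / Z = 1.000/1.029 = 0.97.

0.97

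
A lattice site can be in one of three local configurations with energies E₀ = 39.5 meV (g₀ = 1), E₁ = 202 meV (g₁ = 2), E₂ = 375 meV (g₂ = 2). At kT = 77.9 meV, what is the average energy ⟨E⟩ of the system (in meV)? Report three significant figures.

Eᵢ/kT = 0.50706, 2.5931, 4.8139.
Z = Σ gᵢe^(−Eᵢ/kT) = 1·e^(−0.50706) + 2·e^(−2.5931) + 2·e^(−4.8139) = 0.60226 + 0.14958 + 0.016232 = 0.76807.
⟨E⟩ = Σ Eᵢ gᵢe^(−Eᵢ/kT) / Z = (39.5·0.60226 + 202·0.14958 + 375·0.016232) / 0.76807 = 78.2 meV.

78.2 meV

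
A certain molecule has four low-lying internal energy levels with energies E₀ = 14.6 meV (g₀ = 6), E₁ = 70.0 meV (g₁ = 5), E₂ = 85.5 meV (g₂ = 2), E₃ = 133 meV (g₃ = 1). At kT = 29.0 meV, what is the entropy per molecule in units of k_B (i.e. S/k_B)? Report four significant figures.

Eᵢ/kT = 0.503448, 2.41379, 2.94828, 4.58621.
Z = Σ gᵢe^(−Eᵢ/kT) = 6·e^(−0.503448) + 5·e^(−2.41379) + 2·e^(−2.94828) + 1·e^(−4.58621) = 3.62666 + 0.447378 + 0.104860 + 0.0101914 = 4.18909.
⟨E⟩ = Σ EᵢPᵢ = 22.5793 meV.
S/k_B = ln Z + ⟨E⟩/kT = ln(4.18909) + 22.5793/29.0 = 1.43248 + 0.778597 = 2.211.

2.211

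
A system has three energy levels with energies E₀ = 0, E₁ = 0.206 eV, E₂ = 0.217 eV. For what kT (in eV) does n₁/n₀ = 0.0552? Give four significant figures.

n₁/n₀ = exp[−(E₁−E₀)/kT] = 0.0552.
⇒ (E₁−E₀)/kT = ln(1/0.0552) = ln(18.1159) = 2.89679.
kT = 0.206 eV / 2.89679 = 0.07111 eV.

0.07111 eV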